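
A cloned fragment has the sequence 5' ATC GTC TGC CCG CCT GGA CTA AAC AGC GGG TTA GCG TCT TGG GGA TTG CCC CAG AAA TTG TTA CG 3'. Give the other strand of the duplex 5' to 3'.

The complement of ATCGTCTGCCCGCCTGGACTAAACAGCGGGTTAGCGTCTTGGGGATTGCCCCAGAAATTGTTACG is TAGCAGACGGGCGGACCTGATTTGTCGCCCAATCGCAGAACCCCTAACGGGGTCTTTAACAATGC (A↔T, G↔C). DNA strands are antiparallel, so the complementary strand runs 3'→5'; reversing gives the 5'→3' form.

5'-CGTAACAATTTCTGGGGCAATCCCCAAGACGCTAACCCGCTGTTTAGTCCAGGCGGGCAGACGAT-3'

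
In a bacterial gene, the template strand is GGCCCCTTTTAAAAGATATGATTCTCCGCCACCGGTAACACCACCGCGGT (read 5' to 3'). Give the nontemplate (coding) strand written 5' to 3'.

The coding strand is complementary and antiparallel to the template: take the complement (A↔T, G↔C) and reverse.

5'-ACCGCGGTGGTGTTACCGGTGGCGGAGAATCATATCTTTTAAAAGGGGCC-3'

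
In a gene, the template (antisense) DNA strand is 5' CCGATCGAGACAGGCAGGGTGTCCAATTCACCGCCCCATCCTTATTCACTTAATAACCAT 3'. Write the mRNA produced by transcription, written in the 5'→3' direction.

5'-AUGGUUAUUAAGUGAAUAAGGAUGGGGCGGUGAAUUGGACACCCUGCCUGUCUCGAUCGG-3'

The mRNA has the sequence of the coding strand (reverse complement of the template) with T→U. Reverse complement of CCGATCGAGACAGGCAGGGTGTCCAATTCACCGCCCCATCCTTATTCACTTAATAACCAT is ATGGTTATTAAGTGAATAAGGATGGGGCGGTGAATTGGACACCCTGCCTGTCTCGATCGG; then T→U.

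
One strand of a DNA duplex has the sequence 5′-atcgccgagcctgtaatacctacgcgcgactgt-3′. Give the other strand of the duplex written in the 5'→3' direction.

Pairing A↔T and G↔C gives TAGCGGCTCGGACATTATGGATGCGCGCTGACA, running 3'→5'. Reverse for the 5'→3' convention.

5'-ACAGTCGCGCGTAGGTATTACAGGCTCGGCGAT-3'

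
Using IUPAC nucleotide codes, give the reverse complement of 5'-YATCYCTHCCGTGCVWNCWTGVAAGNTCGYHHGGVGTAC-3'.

5′-GTACBCCDDRCGANCTTBCAWGNWBGCACGGDAGRGATR-3′

Standard pairs A↔T, G↔C; ambiguity codes pair Y↔R, W↔W, H↔D, V↔B, N↔N. Complement (RTAGRGADGGCACGBWNGWACBTTCNAGCRDDCCBCATG), then reverse for 5'→3'.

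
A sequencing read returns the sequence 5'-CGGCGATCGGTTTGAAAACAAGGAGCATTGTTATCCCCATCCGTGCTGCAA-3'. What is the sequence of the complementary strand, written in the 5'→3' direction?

5'-TTGCAGCACGGATGGGGATAACAATGCTCCTTGTTTTCAAACCGATCGCCG-3'

The complement of CGGCGATCGGTTTGAAAACAAGGAGCATTGTTATCCCCATCCGTGCTGCAA is GCCGCTAGCCAAACTTTTGTTCCTCGTAACAATAGGGGTAGGCACGACGTT (A↔T, G↔C). DNA strands are antiparallel, so the complementary strand runs 3'→5'; reversing gives the 5'→3' form.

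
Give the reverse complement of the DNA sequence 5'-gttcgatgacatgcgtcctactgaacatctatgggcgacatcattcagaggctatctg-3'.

5'-CAGATAGCCTCTGAATGATGTCGCCCATAGATGTTCAGTAGGACGCATGTCATCGAAC-3'

Reading the sequence 3'→5' and pairing each base (A↔T, G↔C) gives the reverse complement directly.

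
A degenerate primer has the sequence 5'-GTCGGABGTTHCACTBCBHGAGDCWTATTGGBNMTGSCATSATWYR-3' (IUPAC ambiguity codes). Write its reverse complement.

Standard pairs A↔T, G↔C; ambiguity codes pair R↔Y, M↔K, W↔W, S↔S, B↔V, D↔H, N↔N. Complement (CAGCCTVCAADGTGAVGVDCTCHGWATAACCVNKACSGTASTAWRY), then reverse for 5'→3'.

5'-YRWATSATGSCAKNVCCAATAWGHCTCDVGVAGTGDAACVTCCGAC-3'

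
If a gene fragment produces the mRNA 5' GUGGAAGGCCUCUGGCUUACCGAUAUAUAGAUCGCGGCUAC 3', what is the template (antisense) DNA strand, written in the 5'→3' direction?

5'-GTAGCCGCGATCTATATATCGGTAAGCCAGAGGCCTTCCAC-3'

Replace U with T to get the coding DNA strand: GTGGAAGGCCTCTGGCTTACCGATATATAGATCGCGGCTAC. The template strand is its reverse complement (complement CACCTTCCGGAGACCGAATGGCTATATATCTAGCGCCGATG, then reverse).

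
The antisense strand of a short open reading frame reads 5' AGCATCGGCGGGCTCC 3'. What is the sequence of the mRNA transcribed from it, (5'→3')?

5'-GGAGCCCGCCGAUGCU-3'

The mRNA has the sequence of the coding strand (reverse complement of the template) with T→U. Reverse complement of AGCATCGGCGGGCTCC is GGAGCCCGCCGATGCT; then T→U.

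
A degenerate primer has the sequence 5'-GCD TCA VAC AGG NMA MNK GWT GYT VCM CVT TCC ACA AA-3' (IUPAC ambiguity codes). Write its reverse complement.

5'-TTTGTGGAABGKGBARCAWCMNKTKNCCTGTBTGAHGC-3'

Standard pairs A↔T, G↔C; ambiguity codes pair Y↔R, M↔K, W↔W, D↔H, V↔B, N↔N. Complement (CGHAGTBTGTCCNKTKNMCWACRABGKGBAAGGTGTTT), then reverse for 5'→3'.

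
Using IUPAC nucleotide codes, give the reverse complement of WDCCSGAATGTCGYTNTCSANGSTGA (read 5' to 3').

5'-TCASCNTSGANARCGACATTCSGGHW-3'

Standard pairs A↔T, G↔C; ambiguity codes pair Y↔R, W↔W, S↔S, D↔H, N↔N. Complement (WHGGSCTTACAGCRANAGSTNCSACT), then reverse for 5'→3'.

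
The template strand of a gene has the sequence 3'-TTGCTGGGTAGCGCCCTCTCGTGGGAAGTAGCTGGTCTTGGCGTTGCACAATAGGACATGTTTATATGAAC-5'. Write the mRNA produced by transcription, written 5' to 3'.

5'-AACGACCCAUCGCGGGAGAGCACCCUUCAUCGACCAGAACCGCAACGUGUUAUCCUGUACAAAUAUACUUG-3'

Reading the template 3'→5' as shown, RNA polymerase pairs each base (A→U, T→A, G↔C) to build mRNA 5'→3' directly.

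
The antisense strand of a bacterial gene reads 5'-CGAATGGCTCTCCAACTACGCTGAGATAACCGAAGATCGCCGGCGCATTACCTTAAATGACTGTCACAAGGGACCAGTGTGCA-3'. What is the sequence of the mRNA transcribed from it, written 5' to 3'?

5'-UGCACACUGGUCCCUUGUGACAGUCAUUUAAGGUAAUGCGCCGGCGAUCUUCGGUUAUCUCAGCGUAGUUGGAGAGCCAUUCG-3'

The mRNA has the sequence of the coding strand (reverse complement of the template) with T→U. Reverse complement of CGAATGGCTCTCCAACTACGCTGAGATAACCGAAGATCGCCGGCGCATTACCTTAAATGACTGTCACAAGGGACCAGTGTGCA is TGCACACTGGTCCCTTGTGACAGTCATTTAAGGTAATGCGCCGGCGATCTTCGGTTATCTCAGCGTAGTTGGAGAGCCATTCG; then T→U.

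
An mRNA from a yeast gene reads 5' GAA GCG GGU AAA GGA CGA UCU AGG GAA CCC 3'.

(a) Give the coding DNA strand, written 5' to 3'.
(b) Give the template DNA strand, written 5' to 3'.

(a) 5′-GAAGCGGGTAAAGGACGATCTAGGGAACCC-3′
(b) 5'-GGGTTCCCTAGATCGTCCTTTACCCGCTTC-3'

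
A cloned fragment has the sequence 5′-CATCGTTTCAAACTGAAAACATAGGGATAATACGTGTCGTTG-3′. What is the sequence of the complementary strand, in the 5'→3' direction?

The complement of CATCGTTTCAAACTGAAAACATAGGGATAATACGTGTCGTTG is GTAGCAAAGTTTGACTTTTGTATCCCTATTATGCACAGCAAC (A↔T, G↔C). DNA strands are antiparallel, so the complementary strand runs 3'→5'; reversing gives the 5'→3' form.

5'-CAACGACACGTATTATCCCTATGTTTTCAGTTTGAAACGATG-3'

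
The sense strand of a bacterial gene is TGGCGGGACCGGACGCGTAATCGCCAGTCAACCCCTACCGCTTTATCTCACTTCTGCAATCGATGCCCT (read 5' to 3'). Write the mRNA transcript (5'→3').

mRNA has the coding-strand sequence with U in place of T.

5'-UGGCGGGACCGGACGCGUAAUCGCCAGUCAACCCCUACCGCUUUAUCUCACUUCUGCAAUCGAUGCCCU-3'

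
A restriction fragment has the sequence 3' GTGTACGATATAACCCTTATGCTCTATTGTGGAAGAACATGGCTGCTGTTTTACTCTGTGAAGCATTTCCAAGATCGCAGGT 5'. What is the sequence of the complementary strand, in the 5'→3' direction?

5'-CACATGCTATATTGGGAATACGAGATAACACCTTCTTGTACCGACGACAAAATGAGACACTTCGTAAAGGTTCTAGCGTCCA-3'

The strand is given 3'→5', so its complement runs 5'→3' in the same left-to-right order: pair each base A↔T, G↔C.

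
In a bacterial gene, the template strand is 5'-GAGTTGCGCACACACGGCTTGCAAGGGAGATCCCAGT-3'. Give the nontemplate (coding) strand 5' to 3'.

The coding strand is complementary and antiparallel to the template: take the complement (A↔T, G↔C) and reverse.

5′-ACTGGGATCTCCCTTGCAAGCCGTGTGTGCGCAACTC-3′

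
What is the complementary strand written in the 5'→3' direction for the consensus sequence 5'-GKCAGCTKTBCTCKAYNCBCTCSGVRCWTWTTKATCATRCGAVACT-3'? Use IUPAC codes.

Standard pairs A↔T, G↔C; ambiguity codes pair R↔Y, K↔M, W↔W, S↔S, B↔V, N↔N. Complement (CMGTCGAMAVGAGMTRNGVGAGSCBYGWAWAAMTAGTAYGCTBTGA), then reverse for 5'→3'.

5'-AGTBTCGYATGATMAAWAWGYBCSGAGVGNRTMGAGVAMAGCTGMC-3'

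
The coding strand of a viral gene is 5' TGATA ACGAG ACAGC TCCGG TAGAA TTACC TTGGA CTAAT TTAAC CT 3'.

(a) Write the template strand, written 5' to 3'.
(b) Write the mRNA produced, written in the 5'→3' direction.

(a) 5'-AGGTTAAATTAGTCCAAGGTAATTCTACCGGAGCTGTCTCGTTATCA-3'
(b) 5'-UGAUAACGAGACAGCUCCGGUAGAAUUACCUUGGACUAAUUUAACCU-3'

(a) The template strand is the reverse complement of the coding strand: complement ACTATTGCTCTGTCGAGGCCATCTTAATGGAACCTGATTAAATTGGA, then reverse.
(b) mRNA matches the coding strand with T→U.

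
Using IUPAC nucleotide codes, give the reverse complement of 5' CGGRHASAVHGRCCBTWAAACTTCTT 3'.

Standard pairs A↔T, G↔C; ambiguity codes pair R↔Y, W↔W, S↔S, B↔V, H↔D. Complement (GCCYDTSTBDCYGGVAWTTTGAAGAA), then reverse for 5'→3'.

5'-AAGAAGTTTWAVGGYCDBTSTDYCCG-3'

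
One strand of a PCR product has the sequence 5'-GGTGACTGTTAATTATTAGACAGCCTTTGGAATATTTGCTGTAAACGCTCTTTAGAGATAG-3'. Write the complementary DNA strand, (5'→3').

5'-CTATCTCTAAAGAGCGTTTACAGCAAATATTCCAAAGGCTGTCTAATAATTAACAGTCACC-3'

The complement of GGTGACTGTTAATTATTAGACAGCCTTTGGAATATTTGCTGTAAACGCTCTTTAGAGATAG is CCACTGACAATTAATAATCTGTCGGAAACCTTATAAACGACATTTGCGAGAAATCTCTATC (A↔T, G↔C). DNA strands are antiparallel, so the complementary strand runs 3'→5'; reversing gives the 5'→3' form.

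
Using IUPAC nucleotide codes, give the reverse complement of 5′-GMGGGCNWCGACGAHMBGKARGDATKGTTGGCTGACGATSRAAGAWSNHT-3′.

Standard pairs A↔T, G↔C; ambiguity codes pair R↔Y, M↔K, W↔W, S↔S, B↔V, D↔H, N↔N. Complement (CKCCCGNWGCTGCTDKVCMTYCHTAMCAACCGACTGCTASYTTCTWSNDA), then reverse for 5'→3'.

5'-ADNSWTCTTYSATCGTCAGCCAACMATHCYTMCVKDTCGTCGWNGCCCKC-3'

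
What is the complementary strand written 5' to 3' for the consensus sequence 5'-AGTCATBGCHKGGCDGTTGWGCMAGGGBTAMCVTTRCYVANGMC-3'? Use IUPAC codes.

Standard pairs A↔T, G↔C; ambiguity codes pair R↔Y, M↔K, W↔W, B↔V, D↔H, N↔N. Complement (TCAGTAVCGDMCCGHCAACWCGKTCCCVATKGBAAYGRBTNCKG), then reverse for 5'→3'.

5'-GKCNTBRGYAABGKTAVCCCTKGCWCAACHGCCMDGCVATGACT-3'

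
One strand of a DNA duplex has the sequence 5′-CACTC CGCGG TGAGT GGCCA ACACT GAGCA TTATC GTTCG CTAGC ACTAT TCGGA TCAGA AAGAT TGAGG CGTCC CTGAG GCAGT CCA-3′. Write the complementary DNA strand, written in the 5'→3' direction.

5'-TGGACTGCCTCAGGGACGCCTCAATCTTTCTGATCCGAATAGTGCTAGCGAACGATAATGCTCAGTGTTGGCCACTCACCGCGGAGTG-3'

Pairing A↔T and G↔C gives GTGAGGCGCCACTCACCGGTTGTGACTCGTAATAGCAAGCGATCGTGATAAGCCTAGTCTTTCTAACTCCGCAGGGACTCCGTCAGGT, running 3'→5'. Reverse for the 5'→3' convention.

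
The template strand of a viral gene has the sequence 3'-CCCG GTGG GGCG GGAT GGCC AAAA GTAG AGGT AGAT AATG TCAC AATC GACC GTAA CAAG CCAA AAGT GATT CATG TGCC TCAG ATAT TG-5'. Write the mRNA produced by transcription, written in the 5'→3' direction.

5'-GGGCCACCCCGCCCUACCGGUUUUCAUCUCCAUCUAUUACAGUGUUAGCUGGCAUUGUUCGGUUUUCACUAAGUACACGGAGUCUAUAAC-3'

Reading the template 3'→5' as shown, RNA polymerase pairs each base (A→U, T→A, G↔C) to build mRNA 5'→3' directly.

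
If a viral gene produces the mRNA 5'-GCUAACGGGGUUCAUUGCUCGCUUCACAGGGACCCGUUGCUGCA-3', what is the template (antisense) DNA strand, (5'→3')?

Replace U with T to get the coding DNA strand: GCTAACGGGGTTCATTGCTCGCTTCACAGGGACCCGTTGCTGCA. The template strand is its reverse complement (complement CGATTGCCCCAAGTAACGAGCGAAGTGTCCCTGGGCAACGACGT, then reverse).

5′-TGCAGCAACGGGTCCCTGTGAAGCGAGCAATGAACCCCGTTAGC-3′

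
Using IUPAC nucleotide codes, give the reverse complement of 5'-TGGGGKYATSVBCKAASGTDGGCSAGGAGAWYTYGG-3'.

Standard pairs A↔T, G↔C; ambiguity codes pair Y↔R, K↔M, W↔W, S↔S, B↔V, D↔H. Complement (ACCCCMRTASBVGMTTSCAHCCGSTCCTCTWRARCC), then reverse for 5'→3'.

5'-CCRARWTCTCCTSGCCHACSTTMGVBSATRMCCCCA-3'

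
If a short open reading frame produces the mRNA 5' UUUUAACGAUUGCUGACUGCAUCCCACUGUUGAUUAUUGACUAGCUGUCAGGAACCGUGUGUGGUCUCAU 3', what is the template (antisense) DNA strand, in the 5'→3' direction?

5'-ATGAGACCACACACGGTTCCTGACAGCTAGTCAATAATCAACAGTGGGATGCAGTCAGCAATCGTTAAAA-3'

Replace U with T to get the coding DNA strand: TTTTAACGATTGCTGACTGCATCCCACTGTTGATTATTGACTAGCTGTCAGGAACCGTGTGTGGTCTCAT. The template strand is its reverse complement (complement AAAATTGCTAACGACTGACGTAGGGTGACAACTAATAACTGATCGACAGTCCTTGGCACACACCAGAGTA, then reverse).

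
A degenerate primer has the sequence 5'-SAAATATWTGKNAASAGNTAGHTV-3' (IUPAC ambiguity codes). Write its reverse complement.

Standard pairs A↔T, G↔C; ambiguity codes pair K↔M, W↔W, S↔S, H↔D, V↔B, N↔N. Complement (STTTATAWACMNTTSTCNATCDAB), then reverse for 5'→3'.

5'-BADCTANCTSTTNMCAWATATTTS-3'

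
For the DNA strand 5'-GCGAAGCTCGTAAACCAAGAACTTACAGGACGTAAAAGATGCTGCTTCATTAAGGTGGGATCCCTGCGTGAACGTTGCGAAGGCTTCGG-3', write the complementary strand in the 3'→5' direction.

3'-CGCTTCGAGCATTTGGTTCTTGAATGTCCTGCATTTTCTACGACGAAGTAATTCCACCCTAGGGACGCACTTGCAACGCTTCCGAAGCC-5'

Base-pairing A↔T, G↔C gives the complement. The complementary strand is antiparallel, so paired with a 5'→3' strand it runs 3'→5'.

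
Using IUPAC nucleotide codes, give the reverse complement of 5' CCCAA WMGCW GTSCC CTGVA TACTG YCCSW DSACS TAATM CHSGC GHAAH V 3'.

Standard pairs A↔T, G↔C; ambiguity codes pair Y↔R, M↔K, W↔W, S↔S, D↔H, V↔B. Complement (GGGTTWKCGWCASGGGACBTATGACRGGSWHSTGSATTAKGDSCGCDTTDB), then reverse for 5'→3'.

5'-BDTTDCGCSDGKATTASGTSHWSGGRCAGTATBCAGGGSACWGCKWTTGGG-3'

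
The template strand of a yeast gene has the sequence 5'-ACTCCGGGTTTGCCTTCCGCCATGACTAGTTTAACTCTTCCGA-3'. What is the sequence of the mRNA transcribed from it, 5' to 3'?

The mRNA has the sequence of the coding strand (reverse complement of the template) with T→U. Reverse complement of ACTCCGGGTTTGCCTTCCGCCATGACTAGTTTAACTCTTCCGA is TCGGAAGAGTTAAACTAGTCATGGCGGAAGGCAAACCCGGAGT; then T→U.

5′-UCGGAAGAGUUAAACUAGUCAUGGCGGAAGGCAAACCCGGAGU-3′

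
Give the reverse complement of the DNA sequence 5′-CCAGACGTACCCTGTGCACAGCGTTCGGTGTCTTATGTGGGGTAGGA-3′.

5'-TCCTACCCCACATAAGACACCGAACGCTGTGCACAGGGTACGTCTGG-3'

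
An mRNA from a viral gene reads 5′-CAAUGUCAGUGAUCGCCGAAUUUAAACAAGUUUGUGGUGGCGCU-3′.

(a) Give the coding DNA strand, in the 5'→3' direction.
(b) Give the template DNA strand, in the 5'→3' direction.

(a) The coding strand matches the mRNA with U→T.
(b) The template strand is the reverse complement of the coding strand.

(a) 5'-CAATGTCAGTGATCGCCGAATTTAAACAAGTTTGTGGTGGCGCT-3'
(b) 5'-AGCGCCACCACAAACTTGTTTAAATTCGGCGATCACTGACATTG-3'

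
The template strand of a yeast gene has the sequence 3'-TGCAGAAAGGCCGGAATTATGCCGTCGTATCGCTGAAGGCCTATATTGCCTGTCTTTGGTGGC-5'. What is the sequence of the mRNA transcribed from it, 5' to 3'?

5'-ACGUCUUUCCGGCCUUAAUACGGCAGCAUAGCGACUUCCGGAUAUAACGGACAGAAACCACCG-3'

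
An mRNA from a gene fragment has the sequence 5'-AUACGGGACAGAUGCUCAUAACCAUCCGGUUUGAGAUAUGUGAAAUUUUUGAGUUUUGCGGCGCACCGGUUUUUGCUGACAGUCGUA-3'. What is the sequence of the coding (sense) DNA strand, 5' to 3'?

The coding DNA strand has the same 5'→3' sequence as the mRNA with U replaced by T.

5'-ATACGGGACAGATGCTCATAACCATCCGGTTTGAGATATGTGAAATTTTTGAGTTTTGCGGCGCACCGGTTTTTGCTGACAGTCGTA-3'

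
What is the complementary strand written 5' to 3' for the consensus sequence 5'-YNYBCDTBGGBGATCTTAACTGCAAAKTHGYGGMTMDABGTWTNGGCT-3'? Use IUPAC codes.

5'-AGCCNAWACVTHKAKCCRCDAMTTTGCAGTTAAGATCVCCVAHGVRNR-3'

Standard pairs A↔T, G↔C; ambiguity codes pair Y↔R, M↔K, W↔W, B↔V, D↔H, N↔N. Complement (RNRVGHAVCCVCTAGAATTGACGTTTMADCRCCKAKHTVCAWANCCGA), then reverse for 5'→3'.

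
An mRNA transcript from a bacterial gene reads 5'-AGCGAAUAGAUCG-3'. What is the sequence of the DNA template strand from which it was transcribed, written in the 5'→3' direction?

Replace U with T to get the coding DNA strand: AGCGAATAGATCG. The template strand is its reverse complement (complement TCGCTTATCTAGC, then reverse).

5′-CGATCTATTCGCT-3′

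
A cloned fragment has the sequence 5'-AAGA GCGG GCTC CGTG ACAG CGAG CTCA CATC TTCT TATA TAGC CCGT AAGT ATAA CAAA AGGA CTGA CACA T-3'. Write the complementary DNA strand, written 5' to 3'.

5'-ATGTGTCAGTCCTTTTGTTATACTTACGGGCTATATAAGAAGATGTGAGCTCGCTGTCACGGAGCCCGCTCTT-3'

The complement of AAGAGCGGGCTCCGTGACAGCGAGCTCACATCTTCTTATATAGCCCGTAAGTATAACAAAAGGACTGACACAT is TTCTCGCCCGAGGCACTGTCGCTCGAGTGTAGAAGAATATATCGGGCATTCATATTGTTTTCCTGACTGTGTA (A↔T, G↔C). DNA strands are antiparallel, so the complementary strand runs 3'→5'; reversing gives the 5'→3' form.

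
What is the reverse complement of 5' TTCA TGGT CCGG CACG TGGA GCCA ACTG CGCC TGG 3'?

5'-CCAGGCGCAGTTGGCTCCACGTGCCGGACCATGAA-3'

Complement each base (A↔T, G↔C): AAGTACCAGGCCGTGCACCTCGGTTGACGCGGACC. Then reverse.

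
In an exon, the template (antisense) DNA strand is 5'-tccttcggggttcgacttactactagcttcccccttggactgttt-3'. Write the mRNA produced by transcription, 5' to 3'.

RNA polymerase reads the template 3'→5' and synthesizes mRNA 5'→3' by base-pairing (A→U, T→A, G↔C). The complement of the template is AGGAAGCCCCAAGCTGAATGATGATCGAAGGGGGAACCTGACAAA; antiparallel, so 5'→3' the coding strand is AAACAGTCCAAGGGGGAAGCTAGTAGTAAGTCGAACCCCGAAGGA. Replace T with U for the mRNA.

5'-AAACAGUCCAAGGGGGAAGCUAGUAGUAAGUCGAACCCCGAAGGA-3'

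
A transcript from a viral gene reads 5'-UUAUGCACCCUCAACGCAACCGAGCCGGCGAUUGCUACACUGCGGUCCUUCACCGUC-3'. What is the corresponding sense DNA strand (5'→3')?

The coding DNA strand has the same 5'→3' sequence as the mRNA with U replaced by T.

5'-TTATGCACCCTCAACGCAACCGAGCCGGCGATTGCTACACTGCGGTCCTTCACCGTC-3'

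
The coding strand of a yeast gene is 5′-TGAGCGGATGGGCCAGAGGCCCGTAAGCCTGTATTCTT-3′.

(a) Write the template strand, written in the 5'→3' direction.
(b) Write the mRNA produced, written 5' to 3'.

(a) 5'-AAGAATACAGGCTTACGGGCCTCTGGCCCATCCGCTCA-3'
(b) 5'-UGAGCGGAUGGGCCAGAGGCCCGUAAGCCUGUAUUCUU-3'

(a) The template strand is the reverse complement of the coding strand: complement ACTCGCCTACCCGGTCTCCGGGCATTCGGACATAAGAA, then reverse.
(b) mRNA matches the coding strand with T→U.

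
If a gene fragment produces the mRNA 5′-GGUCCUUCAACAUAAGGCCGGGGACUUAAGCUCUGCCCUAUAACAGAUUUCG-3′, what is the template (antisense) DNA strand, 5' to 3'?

5'-CGAAATCTGTTATAGGGCAGAGCTTAAGTCCCCGGCCTTATGTTGAAGGACC-3'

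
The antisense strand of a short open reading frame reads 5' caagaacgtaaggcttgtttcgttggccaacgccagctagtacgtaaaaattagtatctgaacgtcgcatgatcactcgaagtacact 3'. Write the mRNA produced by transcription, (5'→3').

RNA polymerase reads the template 3'→5' and synthesizes mRNA 5'→3' by base-pairing (A→U, T→A, G↔C). The complement of the template is GTTCTTGCATTCCGAACAAAGCAACCGGTTGCGGTCGATCATGCATTTTTAATCATAGACTTGCAGCGTACTAGTGAGCTTCATGTGA; antiparallel, so 5'→3' the coding strand is AGTGTACTTCGAGTGATCATGCGACGTTCAGATACTAATTTTTACGTACTAGCTGGCGTTGGCCAACGAAACAAGCCTTACGTTCTTG. Replace T with U for the mRNA.

5'-AGUGUACUUCGAGUGAUCAUGCGACGUUCAGAUACUAAUUUUUACGUACUAGCUGGCGUUGGCCAACGAAACAAGCCUUACGUUCUUG-3'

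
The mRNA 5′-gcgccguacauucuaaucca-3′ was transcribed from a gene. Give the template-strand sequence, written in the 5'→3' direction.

5′-TGGATTAGAATGTACGGCGC-3′

Replace U with T to get the coding DNA strand: GCGCCGTACATTCTAATCCA. The template strand is its reverse complement (complement CGCGGCATGTAAGATTAGGT, then reverse).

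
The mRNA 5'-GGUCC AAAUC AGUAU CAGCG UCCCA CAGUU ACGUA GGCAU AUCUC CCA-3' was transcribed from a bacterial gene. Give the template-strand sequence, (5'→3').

Replace U with T to get the coding DNA strand: GGTCCAAATCAGTATCAGCGTCCCACAGTTACGTAGGCATATCTCCCA. The template strand is its reverse complement (complement CCAGGTTTAGTCATAGTCGCAGGGTGTCAATGCATCCGTATAGAGGGT, then reverse).

5'-TGGGAGATATGCCTACGTAACTGTGGGACGCTGATACTGATTTGGACC-3'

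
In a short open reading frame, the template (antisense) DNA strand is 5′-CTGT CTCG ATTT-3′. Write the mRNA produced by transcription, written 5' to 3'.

5'-AAAUCGAGACAG-3'

The mRNA has the sequence of the coding strand (reverse complement of the template) with T→U. Reverse complement of CTGTCTCGATTT is AAATCGAGACAG; then T→U.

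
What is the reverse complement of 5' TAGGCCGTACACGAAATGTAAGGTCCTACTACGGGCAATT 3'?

Reading the sequence 3'→5' and pairing each base (A↔T, G↔C) gives the reverse complement directly.

5'-AATTGCCCGTAGTAGGACCTTACATTTCGTGTACGGCCTA-3'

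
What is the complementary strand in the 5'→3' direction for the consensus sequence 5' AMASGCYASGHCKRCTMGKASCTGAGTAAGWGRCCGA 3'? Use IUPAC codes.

Standard pairs A↔T, G↔C; ambiguity codes pair R↔Y, M↔K, W↔W, S↔S, H↔D. Complement (TKTSCGRTSCDGMYGAKCMTSGACTCATTCWCYGGCT), then reverse for 5'→3'.

5'-TCGGYCWCTTACTCAGSTMCKAGYMGDCSTRGCSTKT-3'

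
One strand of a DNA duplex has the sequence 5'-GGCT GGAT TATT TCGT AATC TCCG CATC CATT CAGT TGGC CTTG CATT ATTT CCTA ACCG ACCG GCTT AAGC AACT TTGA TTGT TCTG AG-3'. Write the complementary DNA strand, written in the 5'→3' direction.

Pairing A↔T and G↔C gives CCGACCTAATAAAGCATTAGAGGCGTAGGTAAGTCAACCGGAACGTAATAAAGGATTGGCTGGCCGAATTCGTTGAAACTAACAAGACTC, running 3'→5'. Reverse for the 5'→3' convention.

5'-CTCAGAACAATCAAAGTTGCTTAAGCCGGTCGGTTAGGAAATAATGCAAGGCCAACTGAATGGATGCGGAGATTACGAAATAATCCAGCC-3'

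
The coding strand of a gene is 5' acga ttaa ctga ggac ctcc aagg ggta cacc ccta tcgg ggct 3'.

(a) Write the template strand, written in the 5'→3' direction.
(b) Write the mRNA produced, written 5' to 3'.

(a) The template strand is the reverse complement of the coding strand: complement TGCTAATTGACTCCTGGAGGTTCCCCATGTGGGGATAGCCCCGA, then reverse.
(b) mRNA matches the coding strand with T→U.

(a) 5'-AGCCCCGATAGGGGTGTACCCCTTGGAGGTCCTCAGTTAATCGT-3'
(b) 5′-ACGAUUAACUGAGGACCUCCAAGGGGUACACCCCUAUCGGGGCU-3′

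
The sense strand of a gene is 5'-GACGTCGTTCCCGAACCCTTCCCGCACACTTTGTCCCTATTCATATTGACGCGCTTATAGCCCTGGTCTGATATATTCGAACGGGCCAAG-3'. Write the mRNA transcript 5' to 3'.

5'-GACGUCGUUCCCGAACCCUUCCCGCACACUUUGUCCCUAUUCAUAUUGACGCGCUUAUAGCCCUGGUCUGAUAUAUUCGAACGGGCCAAG-3'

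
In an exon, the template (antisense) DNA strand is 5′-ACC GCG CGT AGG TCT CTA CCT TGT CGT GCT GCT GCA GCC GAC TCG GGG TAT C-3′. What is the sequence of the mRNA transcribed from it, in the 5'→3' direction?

RNA polymerase reads the template 3'→5' and synthesizes mRNA 5'→3' by base-pairing (A→U, T→A, G↔C). The complement of the template is TGGCGCGCATCCAGAGATGGAACAGCACGACGACGTCGGCTGAGCCCCATAG; antiparallel, so 5'→3' the coding strand is GATACCCCGAGTCGGCTGCAGCAGCACGACAAGGTAGAGACCTACGCGCGGT. Replace T with U for the mRNA.

5'-GAUACCCCGAGUCGGCUGCAGCAGCACGACAAGGUAGAGACCUACGCGCGGU-3'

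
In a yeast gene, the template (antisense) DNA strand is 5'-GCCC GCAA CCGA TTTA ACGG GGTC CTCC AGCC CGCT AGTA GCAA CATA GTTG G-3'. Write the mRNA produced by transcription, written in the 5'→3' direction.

RNA polymerase reads the template 3'→5' and synthesizes mRNA 5'→3' by base-pairing (A→U, T→A, G↔C). The complement of the template is CGGGCGTTGGCTAAATTGCCCCAGGAGGTCGGGCGATCATCGTTGTATCAACC; antiparallel, so 5'→3' the coding strand is CCAACTATGTTGCTACTAGCGGGCTGGAGGACCCCGTTAAATCGGTTGCGGGC. Replace T with U for the mRNA.

5'-CCAACUAUGUUGCUACUAGCGGGCUGGAGGACCCCGUUAAAUCGGUUGCGGGC-3'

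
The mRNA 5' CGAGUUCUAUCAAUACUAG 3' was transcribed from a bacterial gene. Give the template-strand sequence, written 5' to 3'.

Replace U with T to get the coding DNA strand: CGAGTTCTATCAATACTAG. The template strand is its reverse complement (complement GCTCAAGATAGTTATGATC, then reverse).

5'-CTAGTATTGATAGAACTCG-3'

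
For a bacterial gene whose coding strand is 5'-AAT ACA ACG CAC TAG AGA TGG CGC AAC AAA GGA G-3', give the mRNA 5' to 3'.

The mRNA is synthesized from the template strand, so it matches the coding strand with T replaced by U.

5'-AAUACAACGCACUAGAGAUGGCGCAACAAAGGAG-3'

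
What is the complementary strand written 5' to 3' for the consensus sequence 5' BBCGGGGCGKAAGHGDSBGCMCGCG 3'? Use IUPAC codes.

Standard pairs A↔T, G↔C; ambiguity codes pair M↔K, S↔S, B↔V, D↔H. Complement (VVGCCCCGCMTTCDCHSVCGKGCGC), then reverse for 5'→3'.

5′-CGCGKGCVSHCDCTTMCGCCCCGVV-3′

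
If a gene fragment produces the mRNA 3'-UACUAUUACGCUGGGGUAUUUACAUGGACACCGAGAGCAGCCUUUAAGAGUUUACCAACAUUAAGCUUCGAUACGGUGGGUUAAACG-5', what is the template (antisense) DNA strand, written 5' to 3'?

5′-ATGATAATGCGACCCCATAAATGTACCTGTGGCTCTCGTCGGAAATTCTCAAATGGTTGTAATTCGAAGCTATGCCACCCAATTTGC-3′

Written 5'→3' the mRNA is GCAAAUUGGGUGGCAUAGCUUCGAAUUACAACCAUUUGAGAAUUUCCGACGAGAGCCACAGGUACAUUUAUGGGGUCGCAUUAUCAU, so the coding DNA strand is GCAAATTGGGTGGCATAGCTTCGAATTACAACCATTTGAGAATTTCCGACGAGAGCCACAGGTACATTTATGGGGTCGCATTATCAT. The template is its reverse complement.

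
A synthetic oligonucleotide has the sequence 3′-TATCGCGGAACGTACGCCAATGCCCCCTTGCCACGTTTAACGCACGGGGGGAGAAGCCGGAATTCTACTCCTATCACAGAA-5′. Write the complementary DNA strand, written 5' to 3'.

5'-ATAGCGCCTTGCATGCGGTTACGGGGGAACGGTGCAAATTGCGTGCCCCCCTCTTCGGCCTTAAGATGAGGATAGTGTCTT-3'

The strand is given 3'→5', so its complement runs 5'→3' in the same left-to-right order: pair each base A↔T, G↔C.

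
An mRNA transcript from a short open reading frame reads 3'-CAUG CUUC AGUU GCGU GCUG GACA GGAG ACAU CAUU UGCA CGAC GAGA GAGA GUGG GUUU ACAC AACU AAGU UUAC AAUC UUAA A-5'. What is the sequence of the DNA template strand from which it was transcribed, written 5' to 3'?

5'-GTACGAAGTCAACGCACGACCTGTCCTCTGTAGTAAACGTGCTGCTCTCTCTCACCCAAATGTGTTGATTCAAATGTTAGAATTT-3'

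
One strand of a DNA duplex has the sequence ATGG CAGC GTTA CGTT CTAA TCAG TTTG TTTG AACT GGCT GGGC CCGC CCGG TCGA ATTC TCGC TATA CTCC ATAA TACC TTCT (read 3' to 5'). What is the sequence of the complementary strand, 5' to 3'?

The strand is given 3'→5', so its complement runs 5'→3' in the same left-to-right order: pair each base A↔T, G↔C.

5'-TACCGTCGCAATGCAAGATTAGTCAAACAAACTTGACCGACCCGGGCGGGCCAGCTTAAGAGCGATATGAGGTATTATGGAAGA-3'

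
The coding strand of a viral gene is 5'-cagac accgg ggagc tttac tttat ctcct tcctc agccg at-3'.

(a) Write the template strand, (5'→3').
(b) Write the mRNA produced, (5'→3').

(a) The template strand is the reverse complement of the coding strand: complement GTCTGTGGCCCCTCGAAATGAAATAGAGGAAGGAGTCGGCTA, then reverse.
(b) mRNA matches the coding strand with T→U.

(a) 5′-ATCGGCTGAGGAAGGAGATAAAGTAAAGCTCCCCGGTGTCTG-3′
(b) 5'-CAGACACCGGGGAGCUUUACUUUAUCUCCUUCCUCAGCCGAU-3'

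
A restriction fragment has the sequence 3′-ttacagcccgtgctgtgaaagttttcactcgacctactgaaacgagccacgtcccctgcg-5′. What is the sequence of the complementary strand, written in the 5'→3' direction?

5'-AATGTCGGGCACGACACTTTCAAAAGTGAGCTGGATGACTTTGCTCGGTGCAGGGGACGC-3'

The strand is given 3'→5', so its complement runs 5'→3' in the same left-to-right order: pair each base A↔T, G↔C.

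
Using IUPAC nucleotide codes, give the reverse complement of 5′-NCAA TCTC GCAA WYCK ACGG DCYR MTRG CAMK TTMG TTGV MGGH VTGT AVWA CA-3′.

5'-TGTWBTACABDCCKBCAACKAAMKTGCYAKYRGHCCGTMGRWTTGCGAGATTGN-3'

Standard pairs A↔T, G↔C; ambiguity codes pair R↔Y, M↔K, W↔W, D↔H, V↔B, N↔N. Complement (NGTTAGAGCGTTWRGMTGCCHGRYKAYCGTKMAAKCAACBKCCDBACATBWTGT), then reverse for 5'→3'.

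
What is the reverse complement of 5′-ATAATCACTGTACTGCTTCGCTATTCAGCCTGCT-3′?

Reading the sequence 3'→5' and pairing each base (A↔T, G↔C) gives the reverse complement directly.

5'-AGCAGGCTGAATAGCGAAGCAGTACAGTGATTAT-3'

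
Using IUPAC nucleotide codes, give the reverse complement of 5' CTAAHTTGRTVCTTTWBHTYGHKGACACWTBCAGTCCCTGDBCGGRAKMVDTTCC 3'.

5'-GGAAHBKMTYCCGVHCAGGGACTGVAWGTGTCMDCRADVWAAAGBAYCAADTTAG-3'

Standard pairs A↔T, G↔C; ambiguity codes pair R↔Y, M↔K, W↔W, B↔V, D↔H. Complement (GATTDAACYABGAAAWVDARCDMCTGTGWAVGTCAGGGACHVGCCYTMKBHAAGG), then reverse for 5'→3'.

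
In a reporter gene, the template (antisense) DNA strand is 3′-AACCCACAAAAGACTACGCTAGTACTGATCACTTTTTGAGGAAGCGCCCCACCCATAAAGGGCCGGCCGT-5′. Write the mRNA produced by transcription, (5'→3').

Reading the template 3'→5' as shown, RNA polymerase pairs each base (A→U, T→A, G↔C) to build mRNA 5'→3' directly.

5'-UUGGGUGUUUUCUGAUGCGAUCAUGACUAGUGAAAAACUCCUUCGCGGGGUGGGUAUUUCCCGGCCGGCA-3'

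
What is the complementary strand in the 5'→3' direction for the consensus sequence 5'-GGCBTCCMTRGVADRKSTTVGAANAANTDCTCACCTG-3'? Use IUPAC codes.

5'-CAGGTGAGHANTTNTTCBAASMYHTBCYAKGGAVGCC-3'

Standard pairs A↔T, G↔C; ambiguity codes pair R↔Y, M↔K, S↔S, B↔V, D↔H, N↔N. Complement (CCGVAGGKAYCBTHYMSAABCTTNTTNAHGAGTGGAC), then reverse for 5'→3'.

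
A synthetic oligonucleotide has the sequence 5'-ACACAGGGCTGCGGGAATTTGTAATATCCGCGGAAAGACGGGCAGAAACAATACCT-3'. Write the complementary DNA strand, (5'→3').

The complement of ACACAGGGCTGCGGGAATTTGTAATATCCGCGGAAAGACGGGCAGAAACAATACCT is TGTGTCCCGACGCCCTTAAACATTATAGGCGCCTTTCTGCCCGTCTTTGTTATGGA (A↔T, G↔C). DNA strands are antiparallel, so the complementary strand runs 3'→5'; reversing gives the 5'→3' form.

5'-AGGTATTGTTTCTGCCCGTCTTTCCGCGGATATTACAAATTCCCGCAGCCCTGTGT-3'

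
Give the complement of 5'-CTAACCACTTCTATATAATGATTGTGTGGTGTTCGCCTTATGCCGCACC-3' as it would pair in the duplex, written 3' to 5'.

Base-pairing A↔T, G↔C gives the complement. The complementary strand is antiparallel, so paired with a 5'→3' strand it runs 3'→5'.

3'-GATTGGTGAAGATATATTACTAACACACCACAAGCGGAATACGGCGTGG-5'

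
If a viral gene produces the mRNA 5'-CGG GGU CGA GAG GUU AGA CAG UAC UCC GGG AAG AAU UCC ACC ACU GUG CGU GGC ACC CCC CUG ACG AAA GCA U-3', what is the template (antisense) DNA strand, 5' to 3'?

5′-ATGCTTTCGTCAGGGGGGTGCCACGCACAGTGGTGGAATTCTTCCCGGAGTACTGTCTAACCTCTCGACCCCG-3′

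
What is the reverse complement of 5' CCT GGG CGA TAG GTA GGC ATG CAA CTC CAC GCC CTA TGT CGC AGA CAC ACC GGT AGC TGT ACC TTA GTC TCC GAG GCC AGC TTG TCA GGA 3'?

Reading the sequence 3'→5' and pairing each base (A↔T, G↔C) gives the reverse complement directly.

5′-TCCTGACAAGCTGGCCTCGGAGACTAAGGTACAGCTACCGGTGTGTCTGCGACATAGGGCGTGGAGTTGCATGCCTACCTATCGCCCAGG-3′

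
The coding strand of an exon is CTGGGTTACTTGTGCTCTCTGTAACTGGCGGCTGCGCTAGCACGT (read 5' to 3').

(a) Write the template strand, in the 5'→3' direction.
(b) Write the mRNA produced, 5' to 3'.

(a) 5′-ACGTGCTAGCGCAGCCGCCAGTTACAGAGAGCACAAGTAACCCAG-3′
(b) 5'-CUGGGUUACUUGUGCUCUCUGUAACUGGCGGCUGCGCUAGCACGU-3'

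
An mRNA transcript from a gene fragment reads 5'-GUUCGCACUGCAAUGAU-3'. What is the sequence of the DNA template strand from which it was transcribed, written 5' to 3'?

5'-ATCATTGCAGTGCGAAC-3'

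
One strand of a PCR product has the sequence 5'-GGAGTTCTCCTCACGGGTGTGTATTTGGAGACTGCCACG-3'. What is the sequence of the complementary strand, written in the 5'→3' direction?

Pairing A↔T and G↔C gives CCTCAAGAGGAGTGCCCACACATAAACCTCTGACGGTGC, running 3'→5'. Reverse for the 5'→3' convention.

5'-CGTGGCAGTCTCCAAATACACACCCGTGAGGAGAACTCC-3'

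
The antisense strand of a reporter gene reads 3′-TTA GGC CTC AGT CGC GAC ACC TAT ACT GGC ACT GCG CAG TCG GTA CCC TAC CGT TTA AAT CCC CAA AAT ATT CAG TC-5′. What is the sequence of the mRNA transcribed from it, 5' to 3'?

Reading the template 3'→5' as shown, RNA polymerase pairs each base (A→U, T→A, G↔C) to build mRNA 5'→3' directly.

5'-AAUCCGGAGUCAGCGCUGUGGAUAUGACCGUGACGCGUCAGCCAUGGGAUGGCAAAUUUAGGGGUUUUAUAAGUCAG-3'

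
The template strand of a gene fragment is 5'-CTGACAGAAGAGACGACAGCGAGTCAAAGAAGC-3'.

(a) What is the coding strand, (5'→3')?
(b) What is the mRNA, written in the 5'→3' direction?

(a) The coding strand is the reverse complement of the template: complement GACTGTCTTCTCTGCTGTCGCTCAGTTTCTTCG, then reverse.
(b) mRNA has the coding-strand sequence with T→U.

(a) 5'-GCTTCTTTGACTCGCTGTCGTCTCTTCTGTCAG-3'
(b) 5'-GCUUCUUUGACUCGCUGUCGUCUCUUCUGUCAG-3'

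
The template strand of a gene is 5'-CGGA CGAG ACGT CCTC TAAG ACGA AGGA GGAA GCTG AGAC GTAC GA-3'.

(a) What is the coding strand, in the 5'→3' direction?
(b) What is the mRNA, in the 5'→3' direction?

(a) The coding strand is the reverse complement of the template: complement GCCTGCTCTGCAGGAGATTCTGCTTCCTCCTTCGACTCTGCATGCT, then reverse.
(b) mRNA has the coding-strand sequence with T→U.

(a) 5'-TCGTACGTCTCAGCTTCCTCCTTCGTCTTAGAGGACGTCTCGTCCG-3'
(b) 5'-UCGUACGUCUCAGCUUCCUCCUUCGUCUUAGAGGACGUCUCGUCCG-3'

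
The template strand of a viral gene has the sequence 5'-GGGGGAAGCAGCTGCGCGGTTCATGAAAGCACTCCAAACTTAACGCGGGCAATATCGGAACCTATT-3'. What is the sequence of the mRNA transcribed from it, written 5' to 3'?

5'-AAUAGGUUCCGAUAUUGCCCGCGUUAAGUUUGGAGUGCUUUCAUGAACCGCGCAGCUGCUUCCCCC-3'

The mRNA has the sequence of the coding strand (reverse complement of the template) with T→U. Reverse complement of GGGGGAAGCAGCTGCGCGGTTCATGAAAGCACTCCAAACTTAACGCGGGCAATATCGGAACCTATT is AATAGGTTCCGATATTGCCCGCGTTAAGTTTGGAGTGCTTTCATGAACCGCGCAGCTGCTTCCCCC; then T→U.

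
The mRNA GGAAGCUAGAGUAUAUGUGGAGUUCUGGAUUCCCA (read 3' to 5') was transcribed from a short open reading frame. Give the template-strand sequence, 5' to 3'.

5'-CCTTCGATCTCATATACACCTCAAGACCTAAGGGT-3'

Written 5'→3' the mRNA is ACCCUUAGGUCUUGAGGUGUAUAUGAGAUCGAAGG, so the coding DNA strand is ACCCTTAGGTCTTGAGGTGTATATGAGATCGAAGG. The template is its reverse complement.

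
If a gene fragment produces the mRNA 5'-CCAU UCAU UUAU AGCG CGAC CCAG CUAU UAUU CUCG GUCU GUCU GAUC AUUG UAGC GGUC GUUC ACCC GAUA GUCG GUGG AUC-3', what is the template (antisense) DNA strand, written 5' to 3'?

Replace U with T to get the coding DNA strand: CCATTCATTTATAGCGCGACCCAGCTATTATTCTCGGTCTGTCTGATCATTGTAGCGGTCGTTCACCCGATAGTCGGTGGATC. The template strand is its reverse complement (complement GGTAAGTAAATATCGCGCTGGGTCGATAATAAGAGCCAGACAGACTAGTAACATCGCCAGCAAGTGGGCTATCAGCCACCTAG, then reverse).

5'-GATCCACCGACTATCGGGTGAACGACCGCTACAATGATCAGACAGACCGAGAATAATAGCTGGGTCGCGCTATAAATGAATGG-3'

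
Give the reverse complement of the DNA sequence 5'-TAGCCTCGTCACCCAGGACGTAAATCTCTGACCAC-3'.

5'-GTGGTCAGAGATTTACGTCCTGGGTGACGAGGCTA-3'

Complement each base (A↔T, G↔C): ATCGGAGCAGTGGGTCCTGCATTTAGAGACTGGTG. Then reverse.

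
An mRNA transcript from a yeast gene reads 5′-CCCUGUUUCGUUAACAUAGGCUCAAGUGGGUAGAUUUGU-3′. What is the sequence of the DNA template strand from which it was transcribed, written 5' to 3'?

5'-ACAAATCTACCCACTTGAGCCTATGTTAACGAAACAGGG-3'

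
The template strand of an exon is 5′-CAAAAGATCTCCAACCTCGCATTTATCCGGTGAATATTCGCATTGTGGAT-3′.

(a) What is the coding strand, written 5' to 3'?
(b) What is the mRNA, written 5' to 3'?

(a) 5'-ATCCACAATGCGAATATTCACCGGATAAATGCGAGGTTGGAGATCTTTTG-3'
(b) 5'-AUCCACAAUGCGAAUAUUCACCGGAUAAAUGCGAGGUUGGAGAUCUUUUG-3'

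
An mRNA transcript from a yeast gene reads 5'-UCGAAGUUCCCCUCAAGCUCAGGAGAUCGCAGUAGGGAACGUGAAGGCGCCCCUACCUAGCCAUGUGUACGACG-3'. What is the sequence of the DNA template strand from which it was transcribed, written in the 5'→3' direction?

5′-CGTCGTACACATGGCTAGGTAGGGGCGCCTTCACGTTCCCTACTGCGATCTCCTGAGCTTGAGGGGAACTTCGA-3′

Replace U with T to get the coding DNA strand: TCGAAGTTCCCCTCAAGCTCAGGAGATCGCAGTAGGGAACGTGAAGGCGCCCCTACCTAGCCATGTGTACGACG. The template strand is its reverse complement (complement AGCTTCAAGGGGAGTTCGAGTCCTCTAGCGTCATCCCTTGCACTTCCGCGGGGATGGATCGGTACACATGCTGC, then reverse).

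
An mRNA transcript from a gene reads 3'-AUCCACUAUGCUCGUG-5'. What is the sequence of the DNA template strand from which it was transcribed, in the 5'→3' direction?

Written 5'→3' the mRNA is GUGCUCGUAUCACCUA, so the coding DNA strand is GTGCTCGTATCACCTA. The template is its reverse complement.

5'-TAGGTGATACGAGCAC-3'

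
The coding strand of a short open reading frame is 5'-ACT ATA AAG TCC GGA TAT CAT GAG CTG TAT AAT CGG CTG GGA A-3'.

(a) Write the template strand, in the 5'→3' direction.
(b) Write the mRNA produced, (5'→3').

(a) The template strand is the reverse complement of the coding strand: complement TGATATTTCAGGCCTATAGTACTCGACATATTAGCCGACCCTT, then reverse.
(b) mRNA matches the coding strand with T→U.

(a) 5'-TTCCCAGCCGATTATACAGCTCATGATATCCGGACTTTATAGT-3'
(b) 5′-ACUAUAAAGUCCGGAUAUCAUGAGCUGUAUAAUCGGCUGGGAA-3′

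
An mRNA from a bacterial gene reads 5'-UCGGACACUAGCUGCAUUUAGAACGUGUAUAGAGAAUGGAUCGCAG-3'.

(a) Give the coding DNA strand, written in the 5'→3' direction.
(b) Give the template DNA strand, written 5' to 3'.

(a) 5'-TCGGACACTAGCTGCATTTAGAACGTGTATAGAGAATGGATCGCAG-3'
(b) 5'-CTGCGATCCATTCTCTATACACGTTCTAAATGCAGCTAGTGTCCGA-3'

(a) The coding strand matches the mRNA with U→T.
(b) The template strand is the reverse complement of the coding strand.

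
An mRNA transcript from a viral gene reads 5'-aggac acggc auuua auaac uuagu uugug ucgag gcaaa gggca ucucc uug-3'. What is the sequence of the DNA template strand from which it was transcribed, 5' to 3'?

5'-CAAGGAGATGCCCTTTGCCTCGACACAAACTAAGTTATTAAATGCCGTGTCCT-3'

Replace U with T to get the coding DNA strand: AGGACACGGCATTTAATAACTTAGTTTGTGTCGAGGCAAAGGGCATCTCCTTG. The template strand is its reverse complement (complement TCCTGTGCCGTAAATTATTGAATCAAACACAGCTCCGTTTCCCGTAGAGGAAC, then reverse).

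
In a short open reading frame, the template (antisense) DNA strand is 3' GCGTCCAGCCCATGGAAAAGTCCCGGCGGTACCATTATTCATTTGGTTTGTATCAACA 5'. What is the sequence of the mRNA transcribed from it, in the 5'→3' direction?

Reading the template 3'→5' as shown, RNA polymerase pairs each base (A→U, T→A, G↔C) to build mRNA 5'→3' directly.

5′-CGCAGGUCGGGUACCUUUUCAGGGCCGCCAUGGUAAUAAGUAAACCAAACAUAGUUGU-3′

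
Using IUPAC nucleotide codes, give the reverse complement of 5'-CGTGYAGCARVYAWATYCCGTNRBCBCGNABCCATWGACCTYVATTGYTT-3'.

5′-AARCAATBRAGGTCWATGGVTNCGVGVYNACGGRATWTRBYTGCTRCACG-3′

Standard pairs A↔T, G↔C; ambiguity codes pair R↔Y, W↔W, B↔V, N↔N. Complement (GCACRTCGTYBRTWTARGGCANYVGVGCNTVGGTAWCTGGARBTAACRAA), then reverse for 5'→3'.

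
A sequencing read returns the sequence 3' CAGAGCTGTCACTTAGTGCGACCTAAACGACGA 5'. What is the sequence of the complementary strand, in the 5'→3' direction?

5'-GTCTCGACAGTGAATCACGCTGGATTTGCTGCT-3'

The strand is given 3'→5', so its complement runs 5'→3' in the same left-to-right order: pair each base A↔T, G↔C.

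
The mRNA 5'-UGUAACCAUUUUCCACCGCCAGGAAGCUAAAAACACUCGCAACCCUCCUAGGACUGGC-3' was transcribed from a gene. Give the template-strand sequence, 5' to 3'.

5'-GCCAGTCCTAGGAGGGTTGCGAGTGTTTTTAGCTTCCTGGCGGTGGAAAATGGTTACA-3'

Replace U with T to get the coding DNA strand: TGTAACCATTTTCCACCGCCAGGAAGCTAAAAACACTCGCAACCCTCCTAGGACTGGC. The template strand is its reverse complement (complement ACATTGGTAAAAGGTGGCGGTCCTTCGATTTTTGTGAGCGTTGGGAGGATCCTGACCG, then reverse).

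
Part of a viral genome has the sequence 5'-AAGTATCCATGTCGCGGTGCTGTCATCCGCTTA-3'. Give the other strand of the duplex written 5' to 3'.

5'-TAAGCGGATGACAGCACCGCGACATGGATACTT-3'

Pairing A↔T and G↔C gives TTCATAGGTACAGCGCCACGACAGTAGGCGAAT, running 3'→5'. Reverse for the 5'→3' convention.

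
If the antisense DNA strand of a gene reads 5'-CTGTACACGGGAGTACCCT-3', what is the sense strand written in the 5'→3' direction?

The coding strand is complementary and antiparallel to the template: take the complement (A↔T, G↔C) and reverse.

5'-AGGGTACTCCCGTGTACAG-3'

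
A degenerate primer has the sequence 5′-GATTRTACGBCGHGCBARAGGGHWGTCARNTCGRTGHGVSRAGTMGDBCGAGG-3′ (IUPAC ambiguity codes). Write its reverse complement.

5'-CCTCGVHCKACTYSBCDCAYCGANYTGACWDCCCTYTVGCDCGVCGTAYAATC-3'

Standard pairs A↔T, G↔C; ambiguity codes pair R↔Y, M↔K, W↔W, S↔S, B↔V, D↔H, N↔N. Complement (CTAAYATGCVGCDCGVTYTCCCDWCAGTYNAGCYACDCBSYTCAKCHVGCTCC), then reverse for 5'→3'.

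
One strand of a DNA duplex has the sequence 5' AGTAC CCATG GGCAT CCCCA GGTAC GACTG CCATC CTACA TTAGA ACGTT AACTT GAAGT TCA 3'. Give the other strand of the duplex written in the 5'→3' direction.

The complement of AGTACCCATGGGCATCCCCAGGTACGACTGCCATCCTACATTAGAACGTTAACTTGAAGTTCA is TCATGGGTACCCGTAGGGGTCCATGCTGACGGTAGGATGTAATCTTGCAATTGAACTTCAAGT (A↔T, G↔C). DNA strands are antiparallel, so the complementary strand runs 3'→5'; reversing gives the 5'→3' form.

5'-TGAACTTCAAGTTAACGTTCTAATGTAGGATGGCAGTCGTACCTGGGGATGCCCATGGGTACT-3'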